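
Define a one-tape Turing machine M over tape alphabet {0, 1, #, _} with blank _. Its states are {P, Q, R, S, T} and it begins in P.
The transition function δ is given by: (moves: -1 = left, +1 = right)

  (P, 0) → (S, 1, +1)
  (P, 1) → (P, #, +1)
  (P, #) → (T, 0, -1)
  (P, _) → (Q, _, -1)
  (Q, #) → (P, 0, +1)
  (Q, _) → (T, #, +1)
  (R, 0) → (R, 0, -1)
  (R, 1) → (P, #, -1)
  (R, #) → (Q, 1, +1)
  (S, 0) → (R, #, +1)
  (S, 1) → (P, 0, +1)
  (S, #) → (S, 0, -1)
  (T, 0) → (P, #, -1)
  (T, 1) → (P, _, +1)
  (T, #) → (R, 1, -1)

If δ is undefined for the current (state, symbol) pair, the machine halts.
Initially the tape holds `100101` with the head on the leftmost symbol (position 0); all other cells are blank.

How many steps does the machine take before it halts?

18

state=P head=0 tape=[1]00101_   (P,1)→(P,#,+1)
state=P head=1 tape=#[0]0101_   (P,0)→(S,1,+1)
state=S head=2 tape=#1[0]101_   (S,0)→(R,#,+1)
state=R head=3 tape=#1#[1]01_   (R,1)→(P,#,-1)
state=P head=2 tape=#1[#]#01_   (P,#)→(T,0,-1)
state=T head=1 tape=#[1]0#01_   (T,1)→(P,_,+1)
state=P head=2 tape=#_[0]#01_   (P,0)→(S,1,+1)
state=S head=3 tape=#_1[#]01_   (S,#)→(S,0,-1)
state=S head=2 tape=#_[1]001_   (S,1)→(P,0,+1)
state=P head=3 tape=#_0[0]01_   (P,0)→(S,1,+1)
state=S head=4 tape=#_01[0]1_   (S,0)→(R,#,+1)
state=R head=5 tape=#_01#[1]_   (R,1)→(P,#,-1)
state=P head=4 tape=#_01[#]#_   (P,#)→(T,0,-1)
state=T head=3 tape=#_0[1]0#_   (T,1)→(P,_,+1)
state=P head=4 tape=#_0_[0]#_   (P,0)→(S,1,+1)
state=S head=5 tape=#_0_1[#]_   (S,#)→(S,0,-1)
state=S head=4 tape=#_0_[1]0_   (S,1)→(P,0,+1)
state=P head=5 tape=#_0_0[0]_   (P,0)→(S,1,+1)
state=S head=6 tape=#_0_01[_]
M halts after 18 transitions.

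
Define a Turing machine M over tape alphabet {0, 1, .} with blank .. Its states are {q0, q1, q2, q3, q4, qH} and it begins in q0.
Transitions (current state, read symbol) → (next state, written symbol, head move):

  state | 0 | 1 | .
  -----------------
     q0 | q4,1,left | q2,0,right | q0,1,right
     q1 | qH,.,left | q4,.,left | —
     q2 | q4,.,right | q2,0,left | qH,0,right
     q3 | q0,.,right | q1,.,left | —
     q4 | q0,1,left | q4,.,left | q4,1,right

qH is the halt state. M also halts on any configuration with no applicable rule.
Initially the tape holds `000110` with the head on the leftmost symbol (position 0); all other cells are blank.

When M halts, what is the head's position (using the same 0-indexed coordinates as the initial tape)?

3

q0 | ..[0]00110   read 0 → write 1, move left, go to q4
q4 | .[.]100110   read . → write 1, move right, go to q4
q4 | .1[1]00110   read 1 → write ., move left, go to q4
q4 | .[1].00110   read 1 → write ., move left, go to q4
q4 | [.]..00110   read . → write 1, move right, go to q4
q4 | 1[.].00110   read . → write 1, move right, go to q4
q4 | 11[.]00110   read . → write 1, move right, go to q4
q4 | 111[0]0110   read 0 → write 1, move left, go to q0
q0 | 11[1]10110   read 1 → write 0, move right, go to q2
q2 | 110[1]0110   read 1 → write 0, move left, go to q2
q2 | 11[0]00110   read 0 → write ., move right, go to q4
q4 | 11.[0]0110   read 0 → write 1, move left, go to q0
q0 | 11[.]10110   read . → write 1, move right, go to q0
q0 | 111[1]0110   read 1 → write 0, move right, go to q2
q2 | 1110[0]110   read 0 → write ., move right, go to q4
q4 | 1110.[1]10   read 1 → write ., move left, go to q4
q4 | 1110[.].10   read . → write 1, move right, go to q4
q4 | 11101[.]10   read . → write 1, move right, go to q4
q4 | 111011[1]0   read 1 → write ., move left, go to q4
q4 | 11101[1].0   read 1 → write ., move left, go to q4
q4 | 1110[1]..0   read 1 → write ., move left, go to q4
q4 | 111[0]...0   read 0 → write 1, move left, go to q0
q0 | 11[1]1...0   read 1 → write 0, move right, go to q2
q2 | 110[1]...0   read 1 → write 0, move left, go to q2
q2 | 11[0]0...0   read 0 → write ., move right, go to q4
q4 | 11.[0]...0   read 0 → write 1, move left, go to q0
q0 | 11[.]1...0   read . → write 1, move right, go to q0
q0 | 111[1]...0   read 1 → write 0, move right, go to q2
q2 | 1110[.]..0   read . → write 0, move right, go to qH
qH | 11100[.].0
At halt the head is at cell 3.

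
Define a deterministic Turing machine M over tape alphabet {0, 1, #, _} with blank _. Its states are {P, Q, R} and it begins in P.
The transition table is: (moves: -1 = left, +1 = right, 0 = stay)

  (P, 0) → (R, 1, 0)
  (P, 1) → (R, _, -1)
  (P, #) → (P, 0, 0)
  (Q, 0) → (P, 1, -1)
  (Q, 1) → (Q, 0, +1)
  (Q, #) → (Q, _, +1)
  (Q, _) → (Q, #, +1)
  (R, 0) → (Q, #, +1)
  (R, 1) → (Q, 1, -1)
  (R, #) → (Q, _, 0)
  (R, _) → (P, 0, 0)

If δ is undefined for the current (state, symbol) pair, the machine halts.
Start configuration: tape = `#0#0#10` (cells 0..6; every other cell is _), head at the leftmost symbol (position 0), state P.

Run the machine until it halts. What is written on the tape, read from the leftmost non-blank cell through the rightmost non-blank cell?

P | _[#]0#0#10   read # → write 0, move 0, go to P
P | _[0]0#0#10   read 0 → write 1, move 0, go to R
R | _[1]0#0#10   read 1 → write 1, move -1, go to Q
Q | [_]10#0#10   read _ → write #, move +1, go to Q
Q | #[1]0#0#10   read 1 → write 0, move +1, go to Q
Q | #0[0]#0#10   read 0 → write 1, move -1, go to P
P | #[0]1#0#10   read 0 → write 1, move 0, go to R
R | #[1]1#0#10   read 1 → write 1, move -1, go to Q
Q | [#]11#0#10   read # → write _, move +1, go to Q
Q | _[1]1#0#10   read 1 → write 0, move +1, go to Q
Q | _0[1]#0#10   read 1 → write 0, move +1, go to Q
Q | _00[#]0#10   read # → write _, move +1, go to Q
Q | _00_[0]#10   read 0 → write 1, move -1, go to P
P | _00[_]1#10
The non-blank tape span at halt is 00_1#10.

00_1#10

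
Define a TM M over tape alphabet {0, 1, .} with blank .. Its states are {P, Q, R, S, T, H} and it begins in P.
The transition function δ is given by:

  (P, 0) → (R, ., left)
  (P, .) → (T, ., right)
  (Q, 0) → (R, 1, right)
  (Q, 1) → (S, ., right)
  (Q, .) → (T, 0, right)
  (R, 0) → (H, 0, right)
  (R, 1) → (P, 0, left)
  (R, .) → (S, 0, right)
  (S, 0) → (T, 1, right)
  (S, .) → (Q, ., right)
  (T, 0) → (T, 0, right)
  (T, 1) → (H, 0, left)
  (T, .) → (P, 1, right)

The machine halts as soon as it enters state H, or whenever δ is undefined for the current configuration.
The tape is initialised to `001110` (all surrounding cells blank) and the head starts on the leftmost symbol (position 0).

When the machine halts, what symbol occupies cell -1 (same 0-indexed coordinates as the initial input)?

0

state=P head=0 tape=.[0]01110   (P,0)→(R,.,left)
state=R head=-1 tape=[.].01110   (R,.)→(S,0,right)
state=S head=0 tape=0[.]01110   (S,.)→(Q,.,right)
state=Q head=1 tape=0.[0]1110   (Q,0)→(R,1,right)
state=R head=2 tape=0.1[1]110   (R,1)→(P,0,left)
state=P head=1 tape=0.[1]0110
Cell -1 holds 0 when M halts.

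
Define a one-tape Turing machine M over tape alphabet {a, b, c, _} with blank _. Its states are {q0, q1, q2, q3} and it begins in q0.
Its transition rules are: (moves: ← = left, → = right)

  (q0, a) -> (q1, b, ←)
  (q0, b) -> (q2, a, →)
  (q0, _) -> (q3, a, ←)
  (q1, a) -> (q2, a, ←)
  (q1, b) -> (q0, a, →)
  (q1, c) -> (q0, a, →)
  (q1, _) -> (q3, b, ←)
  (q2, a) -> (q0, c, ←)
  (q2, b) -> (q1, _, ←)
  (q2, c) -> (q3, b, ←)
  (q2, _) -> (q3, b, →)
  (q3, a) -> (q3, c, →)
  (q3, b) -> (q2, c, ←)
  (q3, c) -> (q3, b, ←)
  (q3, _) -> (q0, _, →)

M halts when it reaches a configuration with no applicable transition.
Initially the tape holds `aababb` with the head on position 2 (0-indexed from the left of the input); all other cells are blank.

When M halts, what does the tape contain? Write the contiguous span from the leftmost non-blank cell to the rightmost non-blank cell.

state=q0 head=2 tape=___aa[b]abb   (q0,b)→(q2,a,→)
state=q2 head=3 tape=___aaa[a]bb   (q2,a)→(q0,c,←)
state=q0 head=2 tape=___aa[a]cbb   (q0,a)→(q1,b,←)
state=q1 head=1 tape=___a[a]bcbb   (q1,a)→(q2,a,←)
state=q2 head=0 tape=___[a]abcbb   (q2,a)→(q0,c,←)
state=q0 head=-1 tape=__[_]cabcbb   (q0,_)→(q3,a,←)
state=q3 head=-2 tape=_[_]acabcbb   (q3,_)→(q0,_,→)
state=q0 head=-1 tape=__[a]cabcbb   (q0,a)→(q1,b,←)
state=q1 head=-2 tape=_[_]bcabcbb   (q1,_)→(q3,b,←)
state=q3 head=-3 tape=[_]bbcabcbb   (q3,_)→(q0,_,→)
state=q0 head=-2 tape=_[b]bcabcbb   (q0,b)→(q2,a,→)
state=q2 head=-1 tape=_a[b]cabcbb   (q2,b)→(q1,_,←)
state=q1 head=-2 tape=_[a]_cabcbb   (q1,a)→(q2,a,←)
state=q2 head=-3 tape=[_]a_cabcbb   (q2,_)→(q3,b,→)
state=q3 head=-2 tape=b[a]_cabcbb   (q3,a)→(q3,c,→)
state=q3 head=-1 tape=bc[_]cabcbb   (q3,_)→(q0,_,→)
state=q0 head=0 tape=bc_[c]abcbb
The non-blank tape span at halt is bc_cabcbb.

bc_cabcbb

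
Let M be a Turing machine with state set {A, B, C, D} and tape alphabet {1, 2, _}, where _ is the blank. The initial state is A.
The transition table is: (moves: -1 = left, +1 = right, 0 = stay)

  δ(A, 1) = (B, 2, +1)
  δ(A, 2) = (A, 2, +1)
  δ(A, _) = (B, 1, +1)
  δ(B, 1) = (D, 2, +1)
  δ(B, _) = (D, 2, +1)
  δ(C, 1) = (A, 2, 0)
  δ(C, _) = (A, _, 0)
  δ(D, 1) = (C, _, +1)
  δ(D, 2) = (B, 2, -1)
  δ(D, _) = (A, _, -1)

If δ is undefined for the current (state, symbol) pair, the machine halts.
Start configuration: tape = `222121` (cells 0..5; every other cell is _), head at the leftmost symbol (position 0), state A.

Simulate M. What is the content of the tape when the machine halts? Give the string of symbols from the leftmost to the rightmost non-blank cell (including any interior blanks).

222221

state=A head=0 tape=[2]22121   (A,2)→(A,2,+1)
state=A head=1 tape=2[2]2121   (A,2)→(A,2,+1)
state=A head=2 tape=22[2]121   (A,2)→(A,2,+1)
state=A head=3 tape=222[1]21   (A,1)→(B,2,+1)
state=B head=4 tape=2222[2]1
The non-blank tape span at halt is 222221.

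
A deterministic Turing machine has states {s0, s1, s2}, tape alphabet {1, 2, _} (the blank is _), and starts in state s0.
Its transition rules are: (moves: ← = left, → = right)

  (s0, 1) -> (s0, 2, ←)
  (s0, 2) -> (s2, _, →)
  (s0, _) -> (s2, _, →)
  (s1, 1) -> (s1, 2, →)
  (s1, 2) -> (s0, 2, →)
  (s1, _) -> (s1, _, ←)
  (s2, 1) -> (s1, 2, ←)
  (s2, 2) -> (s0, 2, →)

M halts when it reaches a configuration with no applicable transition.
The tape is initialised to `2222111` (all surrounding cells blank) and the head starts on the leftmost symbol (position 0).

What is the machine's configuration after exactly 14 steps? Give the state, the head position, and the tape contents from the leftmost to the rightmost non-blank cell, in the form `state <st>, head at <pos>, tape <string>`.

s0 | [2]222111__   read 2 → write _, move →, go to s2
s2 | _[2]22111__   read 2 → write 2, move →, go to s0
s0 | _2[2]2111__   read 2 → write _, move →, go to s2
s2 | _2_[2]111__   read 2 → write 2, move →, go to s0
s0 | _2_2[1]11__   read 1 → write 2, move ←, go to s0
s0 | _2_[2]211__   read 2 → write _, move →, go to s2
s2 | _2__[2]11__   read 2 → write 2, move →, go to s0
s0 | _2__2[1]1__   read 1 → write 2, move ←, go to s0
s0 | _2__[2]21__   read 2 → write _, move →, go to s2
s2 | _2___[2]1__   read 2 → write 2, move →, go to s0
s0 | _2___2[1]__   read 1 → write 2, move ←, go to s0
s0 | _2___[2]2__   read 2 → write _, move →, go to s2
s2 | _2____[2]__   read 2 → write 2, move →, go to s0
s0 | _2____2[_]_   read _ → write _, move →, go to s2
s2 | _2____2_[_]
After 14 steps: state s2, head at 8, tape 2____2.

state s2, head at 8, tape 2____2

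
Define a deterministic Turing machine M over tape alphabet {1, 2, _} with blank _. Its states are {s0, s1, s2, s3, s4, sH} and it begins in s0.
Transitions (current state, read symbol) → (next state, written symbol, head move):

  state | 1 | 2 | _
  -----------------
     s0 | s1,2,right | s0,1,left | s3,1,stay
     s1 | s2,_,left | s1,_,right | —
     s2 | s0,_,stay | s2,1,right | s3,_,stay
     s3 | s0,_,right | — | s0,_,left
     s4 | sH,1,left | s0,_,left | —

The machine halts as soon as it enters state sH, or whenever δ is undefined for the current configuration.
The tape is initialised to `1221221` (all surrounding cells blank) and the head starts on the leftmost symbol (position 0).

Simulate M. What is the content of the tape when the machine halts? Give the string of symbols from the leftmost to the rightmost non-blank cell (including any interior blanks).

2___2

s0 | [1]221221   read 1 → write 2, move right, go to s1
s1 | 2[2]21221   read 2 → write _, move right, go to s1
s1 | 2_[2]1221   read 2 → write _, move right, go to s1
s1 | 2__[1]221   read 1 → write _, move left, go to s2
s2 | 2_[_]_221   read _ → write _, move stay, go to s3
s3 | 2_[_]_221   read _ → write _, move left, go to s0
s0 | 2[_]__221   read _ → write 1, move stay, go to s3
s3 | 2[1]__221   read 1 → write _, move right, go to s0
s0 | 2_[_]_221   read _ → write 1, move stay, go to s3
s3 | 2_[1]_221   read 1 → write _, move right, go to s0
s0 | 2__[_]221   read _ → write 1, move stay, go to s3
s3 | 2__[1]221   read 1 → write _, move right, go to s0
s0 | 2___[2]21   read 2 → write 1, move left, go to s0
s0 | 2__[_]121   read _ → write 1, move stay, go to s3
s3 | 2__[1]121   read 1 → write _, move right, go to s0
s0 | 2___[1]21   read 1 → write 2, move right, go to s1
s1 | 2___2[2]1   read 2 → write _, move right, go to s1
s1 | 2___2_[1]   read 1 → write _, move left, go to s2
s2 | 2___2[_]_   read _ → write _, move stay, go to s3
s3 | 2___2[_]_   read _ → write _, move left, go to s0
s0 | 2___[2]__   read 2 → write 1, move left, go to s0
s0 | 2__[_]1__   read _ → write 1, move stay, go to s3
s3 | 2__[1]1__   read 1 → write _, move right, go to s0
s0 | 2___[1]__   read 1 → write 2, move right, go to s1
s1 | 2___2[_]_
The non-blank tape span at halt is 2___2.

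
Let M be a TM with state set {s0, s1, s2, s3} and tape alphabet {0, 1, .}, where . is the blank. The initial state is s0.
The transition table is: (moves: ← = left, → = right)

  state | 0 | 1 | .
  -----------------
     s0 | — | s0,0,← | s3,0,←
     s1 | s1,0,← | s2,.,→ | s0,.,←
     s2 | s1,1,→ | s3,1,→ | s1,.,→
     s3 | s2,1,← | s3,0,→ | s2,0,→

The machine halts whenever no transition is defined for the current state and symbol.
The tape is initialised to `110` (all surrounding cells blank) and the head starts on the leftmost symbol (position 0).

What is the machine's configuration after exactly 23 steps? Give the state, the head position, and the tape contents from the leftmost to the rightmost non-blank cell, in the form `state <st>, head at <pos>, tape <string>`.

state s1, head at 1, tape 0.110

s0 | ..[1]10.   read 1 → write 0, move ←, go to s0
s0 | .[.]010.   read . → write 0, move ←, go to s3
s3 | [.]0010.   read . → write 0, move →, go to s2
s2 | 0[0]010.   read 0 → write 1, move →, go to s1
s1 | 01[0]10.   read 0 → write 0, move ←, go to s1
s1 | 0[1]010.   read 1 → write ., move →, go to s2
s2 | 0.[0]10.   read 0 → write 1, move →, go to s1
s1 | 0.1[1]0.   read 1 → write ., move →, go to s2
s2 | 0.1.[0].   read 0 → write 1, move →, go to s1
s1 | 0.1.1[.]   read . → write ., move ←, go to s0
s0 | 0.1.[1].   read 1 → write 0, move ←, go to s0
s0 | 0.1[.]0.   read . → write 0, move ←, go to s3
s3 | 0.[1]00.   read 1 → write 0, move →, go to s3
s3 | 0.0[0]0.   read 0 → write 1, move ←, go to s2
s2 | 0.[0]10.   read 0 → write 1, move →, go to s1
s1 | 0.1[1]0.   read 1 → write ., move →, go to s2
s2 | 0.1.[0].   read 0 → write 1, move →, go to s1
s1 | 0.1.1[.]   read . → write ., move ←, go to s0
s0 | 0.1.[1].   read 1 → write 0, move ←, go to s0
s0 | 0.1[.]0.   read . → write 0, move ←, go to s3
s3 | 0.[1]00.   read 1 → write 0, move →, go to s3
s3 | 0.0[0]0.   read 0 → write 1, move ←, go to s2
s2 | 0.[0]10.   read 0 → write 1, move →, go to s1
s1 | 0.1[1]0.
After 23 steps: state s1, head at 1, tape 0.110.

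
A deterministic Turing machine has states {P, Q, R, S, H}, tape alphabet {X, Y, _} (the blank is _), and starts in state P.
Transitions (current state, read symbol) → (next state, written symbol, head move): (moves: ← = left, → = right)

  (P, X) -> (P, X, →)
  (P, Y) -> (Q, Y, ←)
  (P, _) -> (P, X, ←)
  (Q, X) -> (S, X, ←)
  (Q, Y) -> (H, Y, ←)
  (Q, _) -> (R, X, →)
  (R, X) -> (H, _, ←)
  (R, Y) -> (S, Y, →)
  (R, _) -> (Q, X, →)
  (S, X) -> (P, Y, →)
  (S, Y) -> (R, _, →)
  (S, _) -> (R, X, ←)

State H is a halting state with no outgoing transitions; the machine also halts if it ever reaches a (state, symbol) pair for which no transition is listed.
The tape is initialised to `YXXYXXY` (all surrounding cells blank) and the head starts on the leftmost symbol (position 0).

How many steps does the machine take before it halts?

9

P | _[Y]XXYXXY   read Y → write Y, move ←, go to Q
Q | [_]YXXYXXY   read _ → write X, move →, go to R
R | X[Y]XXYXXY   read Y → write Y, move →, go to S
S | XY[X]XYXXY   read X → write Y, move →, go to P
P | XYY[X]YXXY   read X → write X, move →, go to P
P | XYYX[Y]XXY   read Y → write Y, move ←, go to Q
Q | XYY[X]YXXY   read X → write X, move ←, go to S
S | XY[Y]XYXXY   read Y → write _, move →, go to R
R | XY_[X]YXXY   read X → write _, move ←, go to H
H | XY[_]_YXXY
M halts after 9 transitions.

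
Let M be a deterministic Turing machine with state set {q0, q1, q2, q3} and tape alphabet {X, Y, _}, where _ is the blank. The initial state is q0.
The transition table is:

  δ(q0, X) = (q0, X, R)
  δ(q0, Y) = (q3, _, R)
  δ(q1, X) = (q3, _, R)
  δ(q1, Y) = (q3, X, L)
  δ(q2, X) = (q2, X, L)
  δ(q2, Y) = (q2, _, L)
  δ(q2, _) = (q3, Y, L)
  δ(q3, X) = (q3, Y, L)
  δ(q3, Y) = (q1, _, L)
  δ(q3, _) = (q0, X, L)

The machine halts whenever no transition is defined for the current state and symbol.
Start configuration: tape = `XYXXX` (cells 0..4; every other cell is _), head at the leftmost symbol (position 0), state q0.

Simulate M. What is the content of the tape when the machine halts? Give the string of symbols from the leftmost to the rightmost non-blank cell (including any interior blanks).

q0 | [X]YXXX_   read X → write X, move R, go to q0
q0 | X[Y]XXX_   read Y → write _, move R, go to q3
q3 | X_[X]XX_   read X → write Y, move L, go to q3
q3 | X[_]YXX_   read _ → write X, move L, go to q0
q0 | [X]XYXX_   read X → write X, move R, go to q0
q0 | X[X]YXX_   read X → write X, move R, go to q0
q0 | XX[Y]XX_   read Y → write _, move R, go to q3
q3 | XX_[X]X_   read X → write Y, move L, go to q3
q3 | XX[_]YX_   read _ → write X, move L, go to q0
q0 | X[X]XYX_   read X → write X, move R, go to q0
q0 | XX[X]YX_   read X → write X, move R, go to q0
q0 | XXX[Y]X_   read Y → write _, move R, go to q3
q3 | XXX_[X]_   read X → write Y, move L, go to q3
q3 | XXX[_]Y_   read _ → write X, move L, go to q0
q0 | XX[X]XY_   read X → write X, move R, go to q0
q0 | XXX[X]Y_   read X → write X, move R, go to q0
q0 | XXXX[Y]_   read Y → write _, move R, go to q3
q3 | XXXX_[_]   read _ → write X, move L, go to q0
q0 | XXXX[_]X
The non-blank tape span at halt is XXXX_X.

XXXX_X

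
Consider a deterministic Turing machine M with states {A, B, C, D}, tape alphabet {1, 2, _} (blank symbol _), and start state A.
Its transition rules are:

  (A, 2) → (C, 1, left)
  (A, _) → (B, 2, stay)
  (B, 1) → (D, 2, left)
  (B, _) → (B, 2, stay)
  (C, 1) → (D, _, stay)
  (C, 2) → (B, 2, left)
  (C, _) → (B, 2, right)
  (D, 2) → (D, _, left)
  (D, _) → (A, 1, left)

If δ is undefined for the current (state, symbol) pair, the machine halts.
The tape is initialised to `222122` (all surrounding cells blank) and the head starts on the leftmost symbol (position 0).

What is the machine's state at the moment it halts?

B

state=A head=0 tape=___[2]22122   (A,2)→(C,1,left)
state=C head=-1 tape=__[_]122122   (C,_)→(B,2,right)
state=B head=0 tape=__2[1]22122   (B,1)→(D,2,left)
state=D head=-1 tape=__[2]222122   (D,2)→(D,_,left)
state=D head=-2 tape=_[_]_222122   (D,_)→(A,1,left)
state=A head=-3 tape=[_]1_222122   (A,_)→(B,2,stay)
state=B head=-3 tape=[2]1_222122
No transition is defined for (B, 2); M halts in state B.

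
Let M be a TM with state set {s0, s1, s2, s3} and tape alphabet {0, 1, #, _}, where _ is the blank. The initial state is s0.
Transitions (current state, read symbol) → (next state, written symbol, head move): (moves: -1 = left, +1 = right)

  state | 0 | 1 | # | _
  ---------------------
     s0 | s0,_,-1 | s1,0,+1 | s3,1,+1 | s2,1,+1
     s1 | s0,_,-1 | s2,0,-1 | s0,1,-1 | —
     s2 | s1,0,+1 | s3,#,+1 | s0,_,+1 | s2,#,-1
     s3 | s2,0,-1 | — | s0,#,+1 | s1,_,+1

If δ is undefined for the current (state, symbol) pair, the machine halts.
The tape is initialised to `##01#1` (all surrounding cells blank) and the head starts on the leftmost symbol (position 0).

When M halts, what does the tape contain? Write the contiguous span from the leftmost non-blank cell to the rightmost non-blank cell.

1#11#1

state=s0 head=0 tape=[#]#01#1   (s0,#)→(s3,1,+1)
state=s3 head=1 tape=1[#]01#1   (s3,#)→(s0,#,+1)
state=s0 head=2 tape=1#[0]1#1   (s0,0)→(s0,_,-1)
state=s0 head=1 tape=1[#]_1#1   (s0,#)→(s3,1,+1)
state=s3 head=2 tape=11[_]1#1   (s3,_)→(s1,_,+1)
state=s1 head=3 tape=11_[1]#1   (s1,1)→(s2,0,-1)
state=s2 head=2 tape=11[_]0#1   (s2,_)→(s2,#,-1)
state=s2 head=1 tape=1[1]#0#1   (s2,1)→(s3,#,+1)
state=s3 head=2 tape=1#[#]0#1   (s3,#)→(s0,#,+1)
state=s0 head=3 tape=1##[0]#1   (s0,0)→(s0,_,-1)
state=s0 head=2 tape=1#[#]_#1   (s0,#)→(s3,1,+1)
state=s3 head=3 tape=1#1[_]#1   (s3,_)→(s1,_,+1)
state=s1 head=4 tape=1#1_[#]1   (s1,#)→(s0,1,-1)
state=s0 head=3 tape=1#1[_]11   (s0,_)→(s2,1,+1)
state=s2 head=4 tape=1#11[1]1   (s2,1)→(s3,#,+1)
state=s3 head=5 tape=1#11#[1]
The non-blank tape span at halt is 1#11#1.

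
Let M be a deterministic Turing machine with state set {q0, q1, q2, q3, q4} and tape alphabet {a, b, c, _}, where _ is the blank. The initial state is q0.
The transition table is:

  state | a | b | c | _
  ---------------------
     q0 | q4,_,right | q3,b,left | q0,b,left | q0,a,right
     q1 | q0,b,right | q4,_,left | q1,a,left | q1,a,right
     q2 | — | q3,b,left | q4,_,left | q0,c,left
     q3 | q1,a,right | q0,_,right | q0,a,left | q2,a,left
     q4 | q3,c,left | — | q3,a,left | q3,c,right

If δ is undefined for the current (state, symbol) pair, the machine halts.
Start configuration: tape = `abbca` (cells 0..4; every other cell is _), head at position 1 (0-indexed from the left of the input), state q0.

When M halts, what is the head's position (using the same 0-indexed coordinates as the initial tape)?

-2

state=q0 head=1 tape=___a[b]bca   (q0,b)→(q3,b,left)
state=q3 head=0 tape=___[a]bbca   (q3,a)→(q1,a,right)
state=q1 head=1 tape=___a[b]bca   (q1,b)→(q4,_,left)
state=q4 head=0 tape=___[a]_bca   (q4,a)→(q3,c,left)
state=q3 head=-1 tape=__[_]c_bca   (q3,_)→(q2,a,left)
state=q2 head=-2 tape=_[_]ac_bca   (q2,_)→(q0,c,left)
state=q0 head=-3 tape=[_]cac_bca   (q0,_)→(q0,a,right)
state=q0 head=-2 tape=a[c]ac_bca   (q0,c)→(q0,b,left)
state=q0 head=-3 tape=[a]bac_bca   (q0,a)→(q4,_,right)
state=q4 head=-2 tape=_[b]ac_bca
At halt the head is at cell -2.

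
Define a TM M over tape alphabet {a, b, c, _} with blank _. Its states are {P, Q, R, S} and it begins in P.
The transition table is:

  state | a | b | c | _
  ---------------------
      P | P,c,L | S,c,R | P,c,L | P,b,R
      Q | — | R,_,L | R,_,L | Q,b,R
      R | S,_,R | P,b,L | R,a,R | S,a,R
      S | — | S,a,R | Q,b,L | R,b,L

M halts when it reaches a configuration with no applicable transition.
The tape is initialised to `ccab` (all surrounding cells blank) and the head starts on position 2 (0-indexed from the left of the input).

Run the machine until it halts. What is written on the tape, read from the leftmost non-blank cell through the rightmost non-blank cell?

state=P head=2 tape=__cc[a]b   (P,a)→(P,c,L)
state=P head=1 tape=__c[c]cb   (P,c)→(P,c,L)
state=P head=0 tape=__[c]ccb   (P,c)→(P,c,L)
state=P head=-1 tape=_[_]cccb   (P,_)→(P,b,R)
state=P head=0 tape=_b[c]ccb   (P,c)→(P,c,L)
state=P head=-1 tape=_[b]cccb   (P,b)→(S,c,R)
state=S head=0 tape=_c[c]ccb   (S,c)→(Q,b,L)
state=Q head=-1 tape=_[c]bccb   (Q,c)→(R,_,L)
state=R head=-2 tape=[_]_bccb   (R,_)→(S,a,R)
state=S head=-1 tape=a[_]bccb   (S,_)→(R,b,L)
state=R head=-2 tape=[a]bbccb   (R,a)→(S,_,R)
state=S head=-1 tape=_[b]bccb   (S,b)→(S,a,R)
state=S head=0 tape=_a[b]ccb   (S,b)→(S,a,R)
state=S head=1 tape=_aa[c]cb   (S,c)→(Q,b,L)
state=Q head=0 tape=_a[a]bcb
The non-blank tape span at halt is aabcb.

aabcb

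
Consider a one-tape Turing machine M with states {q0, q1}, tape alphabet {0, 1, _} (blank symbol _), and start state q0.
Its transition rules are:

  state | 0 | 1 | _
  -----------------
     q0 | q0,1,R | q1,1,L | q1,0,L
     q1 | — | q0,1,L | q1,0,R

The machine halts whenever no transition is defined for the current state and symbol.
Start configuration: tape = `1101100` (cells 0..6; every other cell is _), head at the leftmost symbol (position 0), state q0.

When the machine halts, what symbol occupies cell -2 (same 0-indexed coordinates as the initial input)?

0

state=q0 head=0 tape=___[1]101100   (q0,1)→(q1,1,L)
state=q1 head=-1 tape=__[_]1101100   (q1,_)→(q1,0,R)
state=q1 head=0 tape=__0[1]101100   (q1,1)→(q0,1,L)
state=q0 head=-1 tape=__[0]1101100   (q0,0)→(q0,1,R)
state=q0 head=0 tape=__1[1]101100   (q0,1)→(q1,1,L)
state=q1 head=-1 tape=__[1]1101100   (q1,1)→(q0,1,L)
state=q0 head=-2 tape=_[_]11101100   (q0,_)→(q1,0,L)
state=q1 head=-3 tape=[_]011101100   (q1,_)→(q1,0,R)
state=q1 head=-2 tape=0[0]11101100
Cell -2 holds 0 when M halts.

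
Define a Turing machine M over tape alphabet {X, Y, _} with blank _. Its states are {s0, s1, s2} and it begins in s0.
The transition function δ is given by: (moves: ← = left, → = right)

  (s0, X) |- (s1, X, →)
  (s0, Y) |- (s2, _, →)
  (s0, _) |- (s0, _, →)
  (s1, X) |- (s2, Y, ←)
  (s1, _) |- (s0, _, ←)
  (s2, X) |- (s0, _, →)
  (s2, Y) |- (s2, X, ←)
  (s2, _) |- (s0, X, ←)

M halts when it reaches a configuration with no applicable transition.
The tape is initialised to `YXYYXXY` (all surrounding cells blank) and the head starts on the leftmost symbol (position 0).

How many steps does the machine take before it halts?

s0 | [Y]XYYXXY   read Y → write _, move →, go to s2
s2 | _[X]YYXXY   read X → write _, move →, go to s0
s0 | __[Y]YXXY   read Y → write _, move →, go to s2
s2 | ___[Y]XXY   read Y → write X, move ←, go to s2
s2 | __[_]XXXY   read _ → write X, move ←, go to s0
s0 | _[_]XXXXY   read _ → write _, move →, go to s0
s0 | __[X]XXXY   read X → write X, move →, go to s1
s1 | __X[X]XXY   read X → write Y, move ←, go to s2
s2 | __[X]YXXY   read X → write _, move →, go to s0
s0 | ___[Y]XXY   read Y → write _, move →, go to s2
s2 | ____[X]XY   read X → write _, move →, go to s0
s0 | _____[X]Y   read X → write X, move →, go to s1
s1 | _____X[Y]
M halts after 12 transitions.

12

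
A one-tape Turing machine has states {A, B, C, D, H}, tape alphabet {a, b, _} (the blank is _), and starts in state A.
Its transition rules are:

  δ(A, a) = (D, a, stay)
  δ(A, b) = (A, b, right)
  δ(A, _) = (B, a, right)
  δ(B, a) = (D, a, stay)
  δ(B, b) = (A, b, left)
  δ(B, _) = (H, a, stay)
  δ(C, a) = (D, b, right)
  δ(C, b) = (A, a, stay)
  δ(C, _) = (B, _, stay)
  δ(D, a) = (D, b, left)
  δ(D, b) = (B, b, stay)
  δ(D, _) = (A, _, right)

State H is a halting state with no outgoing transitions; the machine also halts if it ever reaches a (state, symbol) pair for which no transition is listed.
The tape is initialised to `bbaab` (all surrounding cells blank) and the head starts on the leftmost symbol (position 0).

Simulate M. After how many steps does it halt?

19

A | [b]baab__   read b → write b, move right, go to A
A | b[b]aab__   read b → write b, move right, go to A
A | bb[a]ab__   read a → write a, move stay, go to D
D | bb[a]ab__   read a → write b, move left, go to D
D | b[b]bab__   read b → write b, move stay, go to B
B | b[b]bab__   read b → write b, move left, go to A
A | [b]bbab__   read b → write b, move right, go to A
A | b[b]bab__   read b → write b, move right, go to A
A | bb[b]ab__   read b → write b, move right, go to A
A | bbb[a]b__   read a → write a, move stay, go to D
D | bbb[a]b__   read a → write b, move left, go to D
D | bb[b]bb__   read b → write b, move stay, go to B
B | bb[b]bb__   read b → write b, move left, go to A
A | b[b]bbb__   read b → write b, move right, go to A
A | bb[b]bb__   read b → write b, move right, go to A
A | bbb[b]b__   read b → write b, move right, go to A
A | bbbb[b]__   read b → write b, move right, go to A
A | bbbbb[_]_   read _ → write a, move right, go to B
B | bbbbba[_]   read _ → write a, move stay, go to H
H | bbbbba[a]
M halts after 19 transitions.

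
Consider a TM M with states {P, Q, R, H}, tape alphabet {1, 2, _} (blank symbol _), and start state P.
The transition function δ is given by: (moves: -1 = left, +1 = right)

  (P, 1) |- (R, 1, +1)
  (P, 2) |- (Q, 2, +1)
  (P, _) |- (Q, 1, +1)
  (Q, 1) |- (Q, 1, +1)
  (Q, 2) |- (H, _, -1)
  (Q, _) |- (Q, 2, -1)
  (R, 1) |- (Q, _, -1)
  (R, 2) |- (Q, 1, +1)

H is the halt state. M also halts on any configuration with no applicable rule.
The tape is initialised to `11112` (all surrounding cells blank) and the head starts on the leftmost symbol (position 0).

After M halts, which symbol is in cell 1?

P | [1]1112   read 1 → write 1, move +1, go to R
R | 1[1]112   read 1 → write _, move -1, go to Q
Q | [1]_112   read 1 → write 1, move +1, go to Q
Q | 1[_]112   read _ → write 2, move -1, go to Q
Q | [1]2112   read 1 → write 1, move +1, go to Q
Q | 1[2]112   read 2 → write _, move -1, go to H
H | [1]_112
Cell 1 holds _ when M halts.

_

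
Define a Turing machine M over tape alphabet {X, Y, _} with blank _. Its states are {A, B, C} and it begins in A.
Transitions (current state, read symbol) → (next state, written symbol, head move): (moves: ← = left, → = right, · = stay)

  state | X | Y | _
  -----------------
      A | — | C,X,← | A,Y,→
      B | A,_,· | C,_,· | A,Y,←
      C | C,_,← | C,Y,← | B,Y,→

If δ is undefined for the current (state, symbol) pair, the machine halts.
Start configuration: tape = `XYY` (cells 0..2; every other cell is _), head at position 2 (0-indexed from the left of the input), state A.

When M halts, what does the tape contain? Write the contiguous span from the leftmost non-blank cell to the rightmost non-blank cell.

A | ____XY[Y]   read Y → write X, move ←, go to C
C | ____X[Y]X   read Y → write Y, move ←, go to C
C | ____[X]YX   read X → write _, move ←, go to C
C | ___[_]_YX   read _ → write Y, move →, go to B
B | ___Y[_]YX   read _ → write Y, move ←, go to A
A | ___[Y]YYX   read Y → write X, move ←, go to C
C | __[_]XYYX   read _ → write Y, move →, go to B
B | __Y[X]YYX   read X → write _, move ·, go to A
A | __Y[_]YYX   read _ → write Y, move →, go to A
A | __YY[Y]YX   read Y → write X, move ←, go to C
C | __Y[Y]XYX   read Y → write Y, move ←, go to C
C | __[Y]YXYX   read Y → write Y, move ←, go to C
C | _[_]YYXYX   read _ → write Y, move →, go to B
B | _Y[Y]YXYX   read Y → write _, move ·, go to C
C | _Y[_]YXYX   read _ → write Y, move →, go to B
B | _YY[Y]XYX   read Y → write _, move ·, go to C
C | _YY[_]XYX   read _ → write Y, move →, go to B
B | _YYY[X]YX   read X → write _, move ·, go to A
A | _YYY[_]YX   read _ → write Y, move →, go to A
A | _YYYY[Y]X   read Y → write X, move ←, go to C
C | _YYY[Y]XX   read Y → write Y, move ←, go to C
C | _YY[Y]YXX   read Y → write Y, move ←, go to C
C | _Y[Y]YYXX   read Y → write Y, move ←, go to C
C | _[Y]YYYXX   read Y → write Y, move ←, go to C
C | [_]YYYYXX   read _ → write Y, move →, go to B
B | Y[Y]YYYXX   read Y → write _, move ·, go to C
C | Y[_]YYYXX   read _ → write Y, move →, go to B
B | YY[Y]YYXX   read Y → write _, move ·, go to C
C | YY[_]YYXX   read _ → write Y, move →, go to B
B | YYY[Y]YXX   read Y → write _, move ·, go to C
C | YYY[_]YXX   read _ → write Y, move →, go to B
B | YYYY[Y]XX   read Y → write _, move ·, go to C
C | YYYY[_]XX   read _ → write Y, move →, go to B
B | YYYYY[X]X   read X → write _, move ·, go to A
A | YYYYY[_]X   read _ → write Y, move →, go to A
A | YYYYYY[X]
The non-blank tape span at halt is YYYYYYX.

YYYYYYX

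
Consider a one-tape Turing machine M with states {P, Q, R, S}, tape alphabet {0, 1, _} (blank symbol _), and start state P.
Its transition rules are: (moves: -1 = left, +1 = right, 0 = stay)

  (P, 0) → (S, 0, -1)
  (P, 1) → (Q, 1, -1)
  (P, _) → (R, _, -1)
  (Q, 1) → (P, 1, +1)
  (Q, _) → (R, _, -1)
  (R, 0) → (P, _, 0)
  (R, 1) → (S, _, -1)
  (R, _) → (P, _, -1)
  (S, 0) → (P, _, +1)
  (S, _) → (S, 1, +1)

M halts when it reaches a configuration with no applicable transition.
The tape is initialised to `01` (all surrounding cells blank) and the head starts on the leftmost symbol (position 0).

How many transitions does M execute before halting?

9

P | __[0]1   read 0 → write 0, move -1, go to S
S | _[_]01   read _ → write 1, move +1, go to S
S | _1[0]1   read 0 → write _, move +1, go to P
P | _1_[1]   read 1 → write 1, move -1, go to Q
Q | _1[_]1   read _ → write _, move -1, go to R
R | _[1]_1   read 1 → write _, move -1, go to S
S | [_]__1   read _ → write 1, move +1, go to S
S | 1[_]_1   read _ → write 1, move +1, go to S
S | 11[_]1   read _ → write 1, move +1, go to S
S | 111[1]
M halts after 9 transitions.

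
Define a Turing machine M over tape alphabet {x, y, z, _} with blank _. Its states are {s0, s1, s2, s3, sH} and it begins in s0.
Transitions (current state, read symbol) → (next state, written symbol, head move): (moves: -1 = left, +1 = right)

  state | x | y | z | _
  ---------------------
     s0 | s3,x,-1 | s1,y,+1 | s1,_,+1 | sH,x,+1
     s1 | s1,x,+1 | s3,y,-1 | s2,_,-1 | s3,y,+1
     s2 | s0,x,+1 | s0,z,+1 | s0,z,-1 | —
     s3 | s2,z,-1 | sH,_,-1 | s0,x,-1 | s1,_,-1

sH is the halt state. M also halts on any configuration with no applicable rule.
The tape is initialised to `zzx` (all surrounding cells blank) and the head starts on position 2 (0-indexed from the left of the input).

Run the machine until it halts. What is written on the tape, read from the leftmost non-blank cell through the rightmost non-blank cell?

state=s0 head=2 tape=zz[x]__   (s0,x)→(s3,x,-1)
state=s3 head=1 tape=z[z]x__   (s3,z)→(s0,x,-1)
state=s0 head=0 tape=[z]xx__   (s0,z)→(s1,_,+1)
state=s1 head=1 tape=_[x]x__   (s1,x)→(s1,x,+1)
state=s1 head=2 tape=_x[x]__   (s1,x)→(s1,x,+1)
state=s1 head=3 tape=_xx[_]_   (s1,_)→(s3,y,+1)
state=s3 head=4 tape=_xxy[_]   (s3,_)→(s1,_,-1)
state=s1 head=3 tape=_xx[y]_   (s1,y)→(s3,y,-1)
state=s3 head=2 tape=_x[x]y_   (s3,x)→(s2,z,-1)
state=s2 head=1 tape=_[x]zy_   (s2,x)→(s0,x,+1)
state=s0 head=2 tape=_x[z]y_   (s0,z)→(s1,_,+1)
state=s1 head=3 tape=_x_[y]_   (s1,y)→(s3,y,-1)
state=s3 head=2 tape=_x[_]y_   (s3,_)→(s1,_,-1)
state=s1 head=1 tape=_[x]_y_   (s1,x)→(s1,x,+1)
state=s1 head=2 tape=_x[_]y_   (s1,_)→(s3,y,+1)
state=s3 head=3 tape=_xy[y]_   (s3,y)→(sH,_,-1)
state=sH head=2 tape=_x[y]__
The non-blank tape span at halt is xy.

xy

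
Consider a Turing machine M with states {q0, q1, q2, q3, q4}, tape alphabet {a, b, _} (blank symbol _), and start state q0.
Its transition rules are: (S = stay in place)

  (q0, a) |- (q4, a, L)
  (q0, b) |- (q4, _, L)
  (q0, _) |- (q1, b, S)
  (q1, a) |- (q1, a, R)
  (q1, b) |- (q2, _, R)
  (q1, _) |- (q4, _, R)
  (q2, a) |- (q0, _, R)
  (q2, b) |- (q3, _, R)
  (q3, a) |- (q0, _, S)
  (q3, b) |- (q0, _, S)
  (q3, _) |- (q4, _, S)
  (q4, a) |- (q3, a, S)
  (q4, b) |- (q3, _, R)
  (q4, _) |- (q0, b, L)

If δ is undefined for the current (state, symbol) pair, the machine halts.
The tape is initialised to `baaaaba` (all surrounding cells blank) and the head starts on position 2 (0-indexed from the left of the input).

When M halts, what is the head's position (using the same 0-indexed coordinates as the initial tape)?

7

state=q0 head=2 tape=ba[a]aaba_   (q0,a)→(q4,a,L)
state=q4 head=1 tape=b[a]aaaba_   (q4,a)→(q3,a,S)
state=q3 head=1 tape=b[a]aaaba_   (q3,a)→(q0,_,S)
state=q0 head=1 tape=b[_]aaaba_   (q0,_)→(q1,b,S)
state=q1 head=1 tape=b[b]aaaba_   (q1,b)→(q2,_,R)
state=q2 head=2 tape=b_[a]aaba_   (q2,a)→(q0,_,R)
state=q0 head=3 tape=b__[a]aba_   (q0,a)→(q4,a,L)
state=q4 head=2 tape=b_[_]aaba_   (q4,_)→(q0,b,L)
state=q0 head=1 tape=b[_]baaba_   (q0,_)→(q1,b,S)
state=q1 head=1 tape=b[b]baaba_   (q1,b)→(q2,_,R)
state=q2 head=2 tape=b_[b]aaba_   (q2,b)→(q3,_,R)
state=q3 head=3 tape=b__[a]aba_   (q3,a)→(q0,_,S)
state=q0 head=3 tape=b__[_]aba_   (q0,_)→(q1,b,S)
state=q1 head=3 tape=b__[b]aba_   (q1,b)→(q2,_,R)
state=q2 head=4 tape=b___[a]ba_   (q2,a)→(q0,_,R)
state=q0 head=5 tape=b____[b]a_   (q0,b)→(q4,_,L)
state=q4 head=4 tape=b___[_]_a_   (q4,_)→(q0,b,L)
state=q0 head=3 tape=b__[_]b_a_   (q0,_)→(q1,b,S)
state=q1 head=3 tape=b__[b]b_a_   (q1,b)→(q2,_,R)
state=q2 head=4 tape=b___[b]_a_   (q2,b)→(q3,_,R)
state=q3 head=5 tape=b____[_]a_   (q3,_)→(q4,_,S)
state=q4 head=5 tape=b____[_]a_   (q4,_)→(q0,b,L)
state=q0 head=4 tape=b___[_]ba_   (q0,_)→(q1,b,S)
state=q1 head=4 tape=b___[b]ba_   (q1,b)→(q2,_,R)
state=q2 head=5 tape=b____[b]a_   (q2,b)→(q3,_,R)
state=q3 head=6 tape=b_____[a]_   (q3,a)→(q0,_,S)
state=q0 head=6 tape=b_____[_]_   (q0,_)→(q1,b,S)
state=q1 head=6 tape=b_____[b]_   (q1,b)→(q2,_,R)
state=q2 head=7 tape=b______[_]
At halt the head is at cell 7.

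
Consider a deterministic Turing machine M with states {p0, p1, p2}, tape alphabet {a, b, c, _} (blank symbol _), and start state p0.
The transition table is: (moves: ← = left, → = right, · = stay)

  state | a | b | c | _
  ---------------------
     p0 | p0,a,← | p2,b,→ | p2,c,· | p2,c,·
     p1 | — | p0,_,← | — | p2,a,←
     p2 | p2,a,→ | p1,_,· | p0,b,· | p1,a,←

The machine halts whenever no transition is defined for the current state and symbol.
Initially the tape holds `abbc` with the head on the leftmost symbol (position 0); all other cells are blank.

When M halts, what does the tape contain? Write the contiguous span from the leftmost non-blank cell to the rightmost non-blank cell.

baaaaa

state=p0 head=0 tape=_[a]bbc_   (p0,a)→(p0,a,←)
state=p0 head=-1 tape=[_]abbc_   (p0,_)→(p2,c,·)
state=p2 head=-1 tape=[c]abbc_   (p2,c)→(p0,b,·)
state=p0 head=-1 tape=[b]abbc_   (p0,b)→(p2,b,→)
state=p2 head=0 tape=b[a]bbc_   (p2,a)→(p2,a,→)
state=p2 head=1 tape=ba[b]bc_   (p2,b)→(p1,_,·)
state=p1 head=1 tape=ba[_]bc_   (p1,_)→(p2,a,←)
state=p2 head=0 tape=b[a]abc_   (p2,a)→(p2,a,→)
state=p2 head=1 tape=ba[a]bc_   (p2,a)→(p2,a,→)
state=p2 head=2 tape=baa[b]c_   (p2,b)→(p1,_,·)
state=p1 head=2 tape=baa[_]c_   (p1,_)→(p2,a,←)
state=p2 head=1 tape=ba[a]ac_   (p2,a)→(p2,a,→)
state=p2 head=2 tape=baa[a]c_   (p2,a)→(p2,a,→)
state=p2 head=3 tape=baaa[c]_   (p2,c)→(p0,b,·)
state=p0 head=3 tape=baaa[b]_   (p0,b)→(p2,b,→)
state=p2 head=4 tape=baaab[_]   (p2,_)→(p1,a,←)
state=p1 head=3 tape=baaa[b]a   (p1,b)→(p0,_,←)
state=p0 head=2 tape=baa[a]_a   (p0,a)→(p0,a,←)
state=p0 head=1 tape=ba[a]a_a   (p0,a)→(p0,a,←)
state=p0 head=0 tape=b[a]aa_a   (p0,a)→(p0,a,←)
state=p0 head=-1 tape=[b]aaa_a   (p0,b)→(p2,b,→)
state=p2 head=0 tape=b[a]aa_a   (p2,a)→(p2,a,→)
state=p2 head=1 tape=ba[a]a_a   (p2,a)→(p2,a,→)
state=p2 head=2 tape=baa[a]_a   (p2,a)→(p2,a,→)
state=p2 head=3 tape=baaa[_]a   (p2,_)→(p1,a,←)
state=p1 head=2 tape=baa[a]aa
The non-blank tape span at halt is baaaaa.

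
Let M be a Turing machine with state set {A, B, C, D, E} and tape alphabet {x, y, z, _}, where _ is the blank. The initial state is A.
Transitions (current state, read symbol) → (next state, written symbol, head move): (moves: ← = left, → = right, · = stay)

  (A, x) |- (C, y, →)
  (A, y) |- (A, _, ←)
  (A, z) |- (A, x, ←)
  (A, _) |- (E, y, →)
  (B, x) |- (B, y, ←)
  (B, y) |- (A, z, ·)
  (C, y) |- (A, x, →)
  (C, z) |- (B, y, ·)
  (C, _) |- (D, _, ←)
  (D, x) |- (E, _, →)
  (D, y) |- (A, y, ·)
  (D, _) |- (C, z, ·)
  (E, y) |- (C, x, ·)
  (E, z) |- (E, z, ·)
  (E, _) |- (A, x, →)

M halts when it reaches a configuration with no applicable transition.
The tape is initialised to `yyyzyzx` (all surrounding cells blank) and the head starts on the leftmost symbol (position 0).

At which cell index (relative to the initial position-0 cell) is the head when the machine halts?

3

state=A head=0 tape=___[y]yyzyzx   (A,y)→(A,_,←)
state=A head=-1 tape=__[_]_yyzyzx   (A,_)→(E,y,→)
state=E head=0 tape=__y[_]yyzyzx   (E,_)→(A,x,→)
state=A head=1 tape=__yx[y]yzyzx   (A,y)→(A,_,←)
state=A head=0 tape=__y[x]_yzyzx   (A,x)→(C,y,→)
state=C head=1 tape=__yy[_]yzyzx   (C,_)→(D,_,←)
state=D head=0 tape=__y[y]_yzyzx   (D,y)→(A,y,·)
state=A head=0 tape=__y[y]_yzyzx   (A,y)→(A,_,←)
state=A head=-1 tape=__[y]__yzyzx   (A,y)→(A,_,←)
state=A head=-2 tape=_[_]___yzyzx   (A,_)→(E,y,→)
state=E head=-1 tape=_y[_]__yzyzx   (E,_)→(A,x,→)
state=A head=0 tape=_yx[_]_yzyzx   (A,_)→(E,y,→)
state=E head=1 tape=_yxy[_]yzyzx   (E,_)→(A,x,→)
state=A head=2 tape=_yxyx[y]zyzx   (A,y)→(A,_,←)
state=A head=1 tape=_yxy[x]_zyzx   (A,x)→(C,y,→)
state=C head=2 tape=_yxyy[_]zyzx   (C,_)→(D,_,←)
state=D head=1 tape=_yxy[y]_zyzx   (D,y)→(A,y,·)
state=A head=1 tape=_yxy[y]_zyzx   (A,y)→(A,_,←)
state=A head=0 tape=_yx[y]__zyzx   (A,y)→(A,_,←)
state=A head=-1 tape=_y[x]___zyzx   (A,x)→(C,y,→)
state=C head=0 tape=_yy[_]__zyzx   (C,_)→(D,_,←)
state=D head=-1 tape=_y[y]___zyzx   (D,y)→(A,y,·)
state=A head=-1 tape=_y[y]___zyzx   (A,y)→(A,_,←)
state=A head=-2 tape=_[y]____zyzx   (A,y)→(A,_,←)
state=A head=-3 tape=[_]_____zyzx   (A,_)→(E,y,→)
state=E head=-2 tape=y[_]____zyzx   (E,_)→(A,x,→)
state=A head=-1 tape=yx[_]___zyzx   (A,_)→(E,y,→)
state=E head=0 tape=yxy[_]__zyzx   (E,_)→(A,x,→)
state=A head=1 tape=yxyx[_]_zyzx   (A,_)→(E,y,→)
state=E head=2 tape=yxyxy[_]zyzx   (E,_)→(A,x,→)
state=A head=3 tape=yxyxyx[z]yzx   (A,z)→(A,x,←)
state=A head=2 tape=yxyxy[x]xyzx   (A,x)→(C,y,→)
state=C head=3 tape=yxyxyy[x]yzx
At halt the head is at cell 3.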